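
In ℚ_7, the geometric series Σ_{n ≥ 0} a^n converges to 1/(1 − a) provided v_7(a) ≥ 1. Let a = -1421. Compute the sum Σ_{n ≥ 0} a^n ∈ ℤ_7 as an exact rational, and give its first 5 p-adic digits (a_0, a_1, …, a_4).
Σ a^n = 1/(1 − a) = 1/1422;  first 5 digits = (1, 0, 6, 2, 0)

v_7(a) = 2 ≥ 1, so the series converges in ℤ_7 to 1/(1 − a) = 1/(1 − (-1421)) = 1/1422. Expand this rational in ℤ_7: compute digits iteratively via d_i = x_i mod 7, x_{i+1} = (x_i − d_i)/7. The first 5 digits are (1, 0, 6, 2, 0).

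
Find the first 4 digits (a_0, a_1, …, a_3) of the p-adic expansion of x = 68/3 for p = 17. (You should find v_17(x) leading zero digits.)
(a_0, …, a_3) = (0, 7, 11, 5)

v_17(68/3) = 1, so a_0 = ... = a_0 = 0. Factor out: x = 17^1 · u with u = 4/3 a unit in ℤ_17. Expand u iteratively via a_{v+i} = u_i mod 17, u_{i+1} = (u_i − a_{v+i})/17:
  u_0 = 4/3;  a_1 = 7;  u_1 = (u_0 − 7)/17 = -1/3
  u_1 = -1/3;  a_2 = 11;  u_2 = (u_1 − 11)/17 = -2/3
  u_2 = -2/3;  a_3 = 5;  u_3 = (u_2 − 5)/17 = -1/3
Digits: (0, 7, 11, 5).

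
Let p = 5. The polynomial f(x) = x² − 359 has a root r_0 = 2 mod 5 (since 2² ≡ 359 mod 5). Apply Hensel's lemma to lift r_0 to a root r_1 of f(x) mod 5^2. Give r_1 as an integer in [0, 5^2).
r_1 = 22 (mod 25)

Hensel's recurrence: r_{i+1} = r_i − f(r_i)·(f′(r_i))^{-1} mod 5^{i+2}, with f′(x) = 2x. Iterate:
  r_0 = 2 (mod 5)
  r_1 = 22 (mod 25)
Final: r_1 = 22, and one checks f(r_1) ≡ 0 mod 5^2.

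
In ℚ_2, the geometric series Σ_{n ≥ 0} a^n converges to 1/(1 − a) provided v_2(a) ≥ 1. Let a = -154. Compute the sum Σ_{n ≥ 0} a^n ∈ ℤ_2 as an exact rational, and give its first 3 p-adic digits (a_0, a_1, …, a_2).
Σ a^n = 1/(1 − a) = 1/155;  first 3 digits = (1, 1, 0)

v_2(a) = 1 ≥ 1, so the series converges in ℤ_2 to 1/(1 − a) = 1/(1 − (-154)) = 1/155. Expand this rational in ℤ_2: compute digits iteratively via d_i = x_i mod 2, x_{i+1} = (x_i − d_i)/2. The first 3 digits are (1, 1, 0).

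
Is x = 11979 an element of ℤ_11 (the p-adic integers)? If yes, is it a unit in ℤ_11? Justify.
x ∈ ℤ_11 but not a unit; v_11(x) = 3 > 0

ℤ_11 = {x ∈ ℚ_11 : v_11(x) ≥ 0} and ℤ_11^× = {x ∈ ℤ_11 : v_11(x) = 0}. Here v_11(11979) = v_11(num) − v_11(den) = 3; compare against these criteria.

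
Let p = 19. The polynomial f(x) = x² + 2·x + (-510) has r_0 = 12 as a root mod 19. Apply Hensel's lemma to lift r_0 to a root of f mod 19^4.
r_3 = 76696 (mod 130321)

Hensel: r_{i+1} = r_i − f(r_i)·(f′(r_i))^{-1} mod 19^{i+2}, f′(x) = 2x + 2. Iterate:
  r_0 = 12 (mod 19)
  r_1 = 164 (mod 361)
  r_2 = 1247 (mod 6859)
  r_3 = 76696 (mod 130321)
Final: r = 76696 satisfies f(r) ≡ 0 mod 19^4.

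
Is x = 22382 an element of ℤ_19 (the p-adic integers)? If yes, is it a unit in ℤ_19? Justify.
x ∈ ℤ_19 but not a unit; v_19(x) = 2 > 0

ℤ_19 = {x ∈ ℚ_19 : v_19(x) ≥ 0} and ℤ_19^× = {x ∈ ℤ_19 : v_19(x) = 0}. Here v_19(22382) = v_19(num) − v_19(den) = 2; compare against these criteria.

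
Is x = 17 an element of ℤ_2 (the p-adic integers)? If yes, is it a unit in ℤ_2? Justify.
x ∈ ℤ_2^× (unit); v_2(x) = 0

ℤ_2 = {x ∈ ℚ_2 : v_2(x) ≥ 0} and ℤ_2^× = {x ∈ ℤ_2 : v_2(x) = 0}. Here v_2(17) = v_2(num) − v_2(den) = 0; compare against these criteria.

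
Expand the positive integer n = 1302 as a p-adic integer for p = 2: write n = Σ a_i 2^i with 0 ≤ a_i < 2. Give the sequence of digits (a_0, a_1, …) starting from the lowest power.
(a_0, a_1, …) = (0, 1, 1, 0, 1, 0, 0, 0, 1, 0, 1)

Repeated division by 2 gives the digits low-to-high: 1302 = 1·2^1 + 1·2^2 + 1·2^4 + 1·2^8 + 1·2^10. Digit sequence: (0, 1, 1, 0, 1, 0, 0, 0, 1, 0, 1).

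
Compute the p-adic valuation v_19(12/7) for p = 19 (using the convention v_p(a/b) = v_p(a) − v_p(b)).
v_19(12/7) = 0

Factor powers of 19 from the numerator and denominator of the reduced fraction: 12 = 19^0 · 12 and 7 = 19^0 · 7. Apply v_p(a/b) = v_p(a) − v_p(b): v_19(12/7) = 0 − 0 = 0.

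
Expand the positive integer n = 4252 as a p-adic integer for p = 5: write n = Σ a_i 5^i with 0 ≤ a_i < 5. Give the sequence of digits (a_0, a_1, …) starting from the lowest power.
(a_0, a_1, …) = (2, 0, 0, 4, 1, 1)

Repeated division by 5 gives the digits low-to-high: 4252 = 2 + 4·5^3 + 1·5^4 + 1·5^5. Digit sequence: (2, 0, 0, 4, 1, 1).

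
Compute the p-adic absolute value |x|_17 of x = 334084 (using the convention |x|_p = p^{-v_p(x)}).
|334084|_17 = 1/83521

Step 1 — compute v_17(x) by factoring powers of 17 out of the numerator and denominator: v_17(334084) = 4. Step 2 — apply |x|_p = p^{-v_p(x)} = 17^{-4} = 1/83521.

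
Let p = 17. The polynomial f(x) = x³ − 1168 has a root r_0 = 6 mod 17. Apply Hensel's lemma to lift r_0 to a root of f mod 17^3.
r_2 = 550 (mod 4913)

Hensel: r_{i+1} = r_i − f(r_i)/f′(r_i) mod 17^{i+2}, where f′(x) = 3x². Iterate:
  r_0 = 6 (mod 17)
  r_1 = 261 (mod 289)
  r_2 = 550 (mod 4913)
Final: r = 550 with f(r) ≡ 0 mod 17^3.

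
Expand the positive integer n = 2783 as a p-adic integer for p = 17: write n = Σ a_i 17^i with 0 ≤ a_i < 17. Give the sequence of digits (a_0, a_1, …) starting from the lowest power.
(a_0, a_1, …) = (12, 10, 9)

Repeated division by 17 gives the digits low-to-high: 2783 = 12 + 10·17^1 + 9·17^2. Digit sequence: (12, 10, 9).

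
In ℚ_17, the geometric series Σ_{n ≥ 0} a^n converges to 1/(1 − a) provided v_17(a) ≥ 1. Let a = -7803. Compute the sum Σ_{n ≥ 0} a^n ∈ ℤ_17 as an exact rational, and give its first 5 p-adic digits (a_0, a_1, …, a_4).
Σ a^n = 1/(1 − a) = 1/7804;  first 5 digits = (1, 0, 7, 15, 14)

v_17(a) = 2 ≥ 1, so the series converges in ℤ_17 to 1/(1 − a) = 1/(1 − (-7803)) = 1/7804. Expand this rational in ℤ_17: compute digits iteratively via d_i = x_i mod 17, x_{i+1} = (x_i − d_i)/17. The first 5 digits are (1, 0, 7, 15, 14).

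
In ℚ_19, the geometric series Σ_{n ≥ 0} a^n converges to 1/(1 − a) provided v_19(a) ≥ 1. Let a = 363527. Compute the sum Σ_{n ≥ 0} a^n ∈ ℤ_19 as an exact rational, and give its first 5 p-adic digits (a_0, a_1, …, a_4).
Σ a^n = 1/(1 − a) = -1/363526;  first 5 digits = (1, 0, 0, 15, 2)

v_19(a) = 3 ≥ 1, so the series converges in ℤ_19 to 1/(1 − a) = 1/(1 − 363527) = -1/363526. Expand this rational in ℤ_19: compute digits iteratively via d_i = x_i mod 19, x_{i+1} = (x_i − d_i)/19. The first 5 digits are (1, 0, 0, 15, 2).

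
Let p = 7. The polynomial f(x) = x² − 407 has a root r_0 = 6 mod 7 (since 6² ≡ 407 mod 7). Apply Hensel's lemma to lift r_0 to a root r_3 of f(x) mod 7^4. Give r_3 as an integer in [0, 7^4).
r_3 = 1021 (mod 2401)

Hensel's recurrence: r_{i+1} = r_i − f(r_i)·(f′(r_i))^{-1} mod 7^{i+2}, with f′(x) = 2x. Iterate:
  r_0 = 6 (mod 7)
  r_1 = 41 (mod 49)
  r_2 = 335 (mod 343)
  r_3 = 1021 (mod 2401)
Final: r_3 = 1021, and one checks f(r_3) ≡ 0 mod 7^4.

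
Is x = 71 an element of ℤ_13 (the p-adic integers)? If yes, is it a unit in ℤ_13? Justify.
x ∈ ℤ_13^× (unit); v_13(x) = 0

ℤ_13 = {x ∈ ℚ_13 : v_13(x) ≥ 0} and ℤ_13^× = {x ∈ ℤ_13 : v_13(x) = 0}. Here v_13(71) = v_13(num) − v_13(den) = 0; compare against these criteria.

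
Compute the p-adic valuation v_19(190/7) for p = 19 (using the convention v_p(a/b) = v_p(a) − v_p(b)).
v_19(190/7) = 1

Factor powers of 19 from the numerator and denominator of the reduced fraction: 190 = 19^1 · 10 and 7 = 19^0 · 7. Apply v_p(a/b) = v_p(a) − v_p(b): v_19(190/7) = 1 − 0 = 1.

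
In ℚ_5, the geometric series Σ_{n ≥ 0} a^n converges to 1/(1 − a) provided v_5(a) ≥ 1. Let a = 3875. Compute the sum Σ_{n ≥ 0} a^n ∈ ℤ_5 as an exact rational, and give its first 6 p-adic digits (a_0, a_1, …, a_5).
Σ a^n = 1/(1 − a) = -1/3874;  first 6 digits = (1, 0, 0, 1, 1, 1)

v_5(a) = 3 ≥ 1, so the series converges in ℤ_5 to 1/(1 − a) = 1/(1 − 3875) = -1/3874. Expand this rational in ℤ_5: compute digits iteratively via d_i = x_i mod 5, x_{i+1} = (x_i − d_i)/5. The first 6 digits are (1, 0, 0, 1, 1, 1).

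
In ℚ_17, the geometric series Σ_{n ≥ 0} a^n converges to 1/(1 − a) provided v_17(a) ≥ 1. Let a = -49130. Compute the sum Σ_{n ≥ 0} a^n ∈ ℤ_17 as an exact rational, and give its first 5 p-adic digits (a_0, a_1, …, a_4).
Σ a^n = 1/(1 − a) = 1/49131;  first 5 digits = (1, 0, 0, 7, 16)

v_17(a) = 3 ≥ 1, so the series converges in ℤ_17 to 1/(1 − a) = 1/(1 − (-49130)) = 1/49131. Expand this rational in ℤ_17: compute digits iteratively via d_i = x_i mod 17, x_{i+1} = (x_i − d_i)/17. The first 5 digits are (1, 0, 0, 7, 16).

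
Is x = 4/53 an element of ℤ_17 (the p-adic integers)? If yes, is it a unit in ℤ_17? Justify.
x ∈ ℤ_17^× (unit); v_17(x) = 0

ℤ_17 = {x ∈ ℚ_17 : v_17(x) ≥ 0} and ℤ_17^× = {x ∈ ℤ_17 : v_17(x) = 0}. Here v_17(4/53) = v_17(num) − v_17(den) = 0; compare against these criteria.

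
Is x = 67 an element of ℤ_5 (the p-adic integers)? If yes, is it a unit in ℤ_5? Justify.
x ∈ ℤ_5^× (unit); v_5(x) = 0

ℤ_5 = {x ∈ ℚ_5 : v_5(x) ≥ 0} and ℤ_5^× = {x ∈ ℤ_5 : v_5(x) = 0}. Here v_5(67) = v_5(num) − v_5(den) = 0; compare against these criteria.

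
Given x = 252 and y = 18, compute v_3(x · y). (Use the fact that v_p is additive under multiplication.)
v_3(4536) = 4

v_p(x) = 2 (factor: 252 = 3^2 · 28); v_p(y) = 2 (factor: 18 = 3^2 · 2). Additivity: v_p(xy) = v_p(x) + v_p(y) = 2 + 2 = 4. (Direct check: xy = 4536 = 3^4 · (56).)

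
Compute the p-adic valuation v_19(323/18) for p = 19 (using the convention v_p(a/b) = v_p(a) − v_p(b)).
v_19(323/18) = 1

Factor powers of 19 from the numerator and denominator of the reduced fraction: 323 = 19^1 · 17 and 18 = 19^0 · 18. Apply v_p(a/b) = v_p(a) − v_p(b): v_19(323/18) = 1 − 0 = 1.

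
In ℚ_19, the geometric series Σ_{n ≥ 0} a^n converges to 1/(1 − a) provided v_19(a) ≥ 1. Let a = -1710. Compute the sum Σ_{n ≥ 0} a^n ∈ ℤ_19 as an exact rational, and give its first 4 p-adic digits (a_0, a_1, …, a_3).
Σ a^n = 1/(1 − a) = 1/1711;  first 4 digits = (1, 5, 1, 0)

v_19(a) = 1 ≥ 1, so the series converges in ℤ_19 to 1/(1 − a) = 1/(1 − (-1710)) = 1/1711. Expand this rational in ℤ_19: compute digits iteratively via d_i = x_i mod 19, x_{i+1} = (x_i − d_i)/19. The first 4 digits are (1, 5, 1, 0).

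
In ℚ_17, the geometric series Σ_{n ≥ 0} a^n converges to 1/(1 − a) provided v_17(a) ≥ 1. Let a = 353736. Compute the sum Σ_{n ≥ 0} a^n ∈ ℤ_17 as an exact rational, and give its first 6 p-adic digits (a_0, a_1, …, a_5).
Σ a^n = 1/(1 − a) = -1/353735;  first 6 digits = (1, 0, 0, 4, 4, 0)

v_17(a) = 3 ≥ 1, so the series converges in ℤ_17 to 1/(1 − a) = 1/(1 − 353736) = -1/353735. Expand this rational in ℤ_17: compute digits iteratively via d_i = x_i mod 17, x_{i+1} = (x_i − d_i)/17. The first 6 digits are (1, 0, 0, 4, 4, 0).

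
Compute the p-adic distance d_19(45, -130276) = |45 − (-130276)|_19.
d_19(45, -130276) = 1/130321

Step 1 — x − y = 45 − (-130276) = 130321. Step 2 — v_19(130321) = 4 (factor: 130321 = (19^4 · 1); the sign does not affect v_p). Step 3 — |x − y|_19 = 19^{-4} = 1/130321.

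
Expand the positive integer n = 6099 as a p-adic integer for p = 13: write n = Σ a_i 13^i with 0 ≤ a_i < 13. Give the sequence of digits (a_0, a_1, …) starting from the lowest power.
(a_0, a_1, …) = (2, 1, 10, 2)

Repeated division by 13 gives the digits low-to-high: 6099 = 2 + 1·13^1 + 10·13^2 + 2·13^3. Digit sequence: (2, 1, 10, 2).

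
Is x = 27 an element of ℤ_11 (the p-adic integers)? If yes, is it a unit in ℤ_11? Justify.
x ∈ ℤ_11^× (unit); v_11(x) = 0

ℤ_11 = {x ∈ ℚ_11 : v_11(x) ≥ 0} and ℤ_11^× = {x ∈ ℤ_11 : v_11(x) = 0}. Here v_11(27) = v_11(num) − v_11(den) = 0; compare against these criteria.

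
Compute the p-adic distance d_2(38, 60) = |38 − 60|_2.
d_2(38, 60) = 1/2

Step 1 — x − y = 38 − 60 = -22. Step 2 — v_2(-22) = 1 (factor: -22 = −(2^1 · 11); the sign does not affect v_p). Step 3 — |x − y|_2 = 2^{-1} = 1/2.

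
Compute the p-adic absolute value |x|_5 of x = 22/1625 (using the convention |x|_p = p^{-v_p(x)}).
|22/1625|_5 = 125

Step 1 — compute v_5(x) by factoring powers of 5 out of the numerator and denominator: v_5(22/1625) = -3. Step 2 — apply |x|_p = p^{-v_p(x)} = 5^{3} = 125.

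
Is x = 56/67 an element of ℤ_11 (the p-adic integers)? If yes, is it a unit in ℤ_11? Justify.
x ∈ ℤ_11^× (unit); v_11(x) = 0

ℤ_11 = {x ∈ ℚ_11 : v_11(x) ≥ 0} and ℤ_11^× = {x ∈ ℤ_11 : v_11(x) = 0}. Here v_11(56/67) = v_11(num) − v_11(den) = 0; compare against these criteria.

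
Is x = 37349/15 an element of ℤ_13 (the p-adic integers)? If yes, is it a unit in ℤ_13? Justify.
x ∈ ℤ_13 but not a unit; v_13(x) = 3 > 0

ℤ_13 = {x ∈ ℚ_13 : v_13(x) ≥ 0} and ℤ_13^× = {x ∈ ℤ_13 : v_13(x) = 0}. Here v_13(37349/15) = v_13(num) − v_13(den) = 3; compare against these criteria.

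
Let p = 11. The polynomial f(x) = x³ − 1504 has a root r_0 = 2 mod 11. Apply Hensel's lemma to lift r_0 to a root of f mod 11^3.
r_2 = 46 (mod 1331)

Hensel: r_{i+1} = r_i − f(r_i)/f′(r_i) mod 11^{i+2}, where f′(x) = 3x². Iterate:
  r_0 = 2 (mod 11)
  r_1 = 46 (mod 121)
  r_2 = 46 (mod 1331)
Final: r = 46 with f(r) ≡ 0 mod 11^3.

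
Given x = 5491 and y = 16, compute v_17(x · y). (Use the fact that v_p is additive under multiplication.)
v_17(87856) = 2

v_p(x) = 2 (factor: 5491 = 17^2 · 19); v_p(y) = 0 (factor: 16 = 17^0 · 16). Additivity: v_p(xy) = v_p(x) + v_p(y) = 2 + 0 = 2. (Direct check: xy = 87856 = 17^2 · (304).)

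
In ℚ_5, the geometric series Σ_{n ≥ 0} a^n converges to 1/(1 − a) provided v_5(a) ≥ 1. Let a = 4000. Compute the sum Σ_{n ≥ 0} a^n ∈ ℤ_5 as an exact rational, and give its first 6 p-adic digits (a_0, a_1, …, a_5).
Σ a^n = 1/(1 − a) = -1/3999;  first 6 digits = (1, 0, 0, 2, 1, 1)

v_5(a) = 3 ≥ 1, so the series converges in ℤ_5 to 1/(1 − a) = 1/(1 − 4000) = -1/3999. Expand this rational in ℤ_5: compute digits iteratively via d_i = x_i mod 5, x_{i+1} = (x_i − d_i)/5. The first 6 digits are (1, 0, 0, 2, 1, 1).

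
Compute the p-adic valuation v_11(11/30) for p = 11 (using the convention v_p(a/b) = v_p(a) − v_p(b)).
v_11(11/30) = 1

Factor powers of 11 from the numerator and denominator of the reduced fraction: 11 = 11^1 · 1 and 30 = 11^0 · 30. Apply v_p(a/b) = v_p(a) − v_p(b): v_11(11/30) = 1 − 0 = 1.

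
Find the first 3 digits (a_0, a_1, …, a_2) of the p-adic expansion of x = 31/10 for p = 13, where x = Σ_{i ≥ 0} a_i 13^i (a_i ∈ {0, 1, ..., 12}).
(a_0, …, a_2) = (7, 1, 9)

v_13(31/10) = 0 (numerator and denominator both coprime to 13), so x ∈ ℤ_13^×. Compute digits iteratively via a_i = x_i mod 13, x_{i+1} = (x_i − a_i)/13, with x_0 = x:
  x_0 = 31/10;  a_0 = 7;  x_1 = (x_0 − 7)/13 = -3/10
  x_1 = -3/10;  a_1 = 1;  x_2 = (x_1 − 1)/13 = -1/10
  x_2 = -1/10;  a_2 = 9;  x_3 = (x_2 − 9)/13 = -7/10
Digits: (7, 1, 9).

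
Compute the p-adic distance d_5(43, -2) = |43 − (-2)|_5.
d_5(43, -2) = 1/5

Step 1 — x − y = 43 − (-2) = 45. Step 2 — v_5(45) = 1 (factor: 45 = (5^1 · 9); the sign does not affect v_p). Step 3 — |x − y|_5 = 5^{-1} = 1/5.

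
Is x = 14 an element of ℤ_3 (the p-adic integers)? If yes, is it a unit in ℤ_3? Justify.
x ∈ ℤ_3^× (unit); v_3(x) = 0

ℤ_3 = {x ∈ ℚ_3 : v_3(x) ≥ 0} and ℤ_3^× = {x ∈ ℤ_3 : v_3(x) = 0}. Here v_3(14) = v_3(num) − v_3(den) = 0; compare against these criteria.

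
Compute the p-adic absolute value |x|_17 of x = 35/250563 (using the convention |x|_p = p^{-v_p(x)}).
|35/250563|_17 = 83521

Step 1 — compute v_17(x) by factoring powers of 17 out of the numerator and denominator: v_17(35/250563) = -4. Step 2 — apply |x|_p = p^{-v_p(x)} = 17^{4} = 83521.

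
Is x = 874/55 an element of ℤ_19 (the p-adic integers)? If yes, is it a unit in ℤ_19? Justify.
x ∈ ℤ_19 but not a unit; v_19(x) = 1 > 0

ℤ_19 = {x ∈ ℚ_19 : v_19(x) ≥ 0} and ℤ_19^× = {x ∈ ℤ_19 : v_19(x) = 0}. Here v_19(874/55) = v_19(num) − v_19(den) = 1; compare against these criteria.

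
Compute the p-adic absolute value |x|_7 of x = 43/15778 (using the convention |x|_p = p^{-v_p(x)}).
|43/15778|_7 = 343

Step 1 — compute v_7(x) by factoring powers of 7 out of the numerator and denominator: v_7(43/15778) = -3. Step 2 — apply |x|_p = p^{-v_p(x)} = 7^{3} = 343.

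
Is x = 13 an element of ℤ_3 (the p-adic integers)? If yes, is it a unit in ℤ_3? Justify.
x ∈ ℤ_3^× (unit); v_3(x) = 0

ℤ_3 = {x ∈ ℚ_3 : v_3(x) ≥ 0} and ℤ_3^× = {x ∈ ℤ_3 : v_3(x) = 0}. Here v_3(13) = v_3(num) − v_3(den) = 0; compare against these criteria.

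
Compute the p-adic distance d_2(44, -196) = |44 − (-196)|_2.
d_2(44, -196) = 1/16

Step 1 — x − y = 44 − (-196) = 240. Step 2 — v_2(240) = 4 (factor: 240 = (2^4 · 15); the sign does not affect v_p). Step 3 — |x − y|_2 = 2^{-4} = 1/16.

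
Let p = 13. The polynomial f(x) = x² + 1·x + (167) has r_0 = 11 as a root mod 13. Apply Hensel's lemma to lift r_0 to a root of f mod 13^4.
r_3 = 19095 (mod 28561)

Hensel: r_{i+1} = r_i − f(r_i)·(f′(r_i))^{-1} mod 13^{i+2}, f′(x) = 2x + 1. Iterate:
  r_0 = 11 (mod 13)
  r_1 = 167 (mod 169)
  r_2 = 1519 (mod 2197)
  r_3 = 19095 (mod 28561)
Final: r = 19095 satisfies f(r) ≡ 0 mod 13^4.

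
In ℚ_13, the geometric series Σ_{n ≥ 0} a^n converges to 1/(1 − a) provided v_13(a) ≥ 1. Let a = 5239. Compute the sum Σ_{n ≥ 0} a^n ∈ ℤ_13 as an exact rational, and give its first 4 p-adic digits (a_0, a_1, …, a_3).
Σ a^n = 1/(1 − a) = -1/5238;  first 4 digits = (1, 0, 5, 2)

v_13(a) = 2 ≥ 1, so the series converges in ℤ_13 to 1/(1 − a) = 1/(1 − 5239) = -1/5238. Expand this rational in ℤ_13: compute digits iteratively via d_i = x_i mod 13, x_{i+1} = (x_i − d_i)/13. The first 4 digits are (1, 0, 5, 2).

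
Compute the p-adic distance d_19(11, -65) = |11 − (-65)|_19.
d_19(11, -65) = 1/19

Step 1 — x − y = 11 − (-65) = 76. Step 2 — v_19(76) = 1 (factor: 76 = (19^1 · 4); the sign does not affect v_p). Step 3 — |x − y|_19 = 19^{-1} = 1/19.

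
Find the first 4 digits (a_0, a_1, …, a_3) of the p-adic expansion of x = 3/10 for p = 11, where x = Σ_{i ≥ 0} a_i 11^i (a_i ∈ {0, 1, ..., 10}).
(a_0, …, a_3) = (8, 7, 7, 7)

v_11(3/10) = 0 (numerator and denominator both coprime to 11), so x ∈ ℤ_11^×. Compute digits iteratively via a_i = x_i mod 11, x_{i+1} = (x_i − a_i)/11, with x_0 = x:
  x_0 = 3/10;  a_0 = 8;  x_1 = (x_0 − 8)/11 = -7/10
  x_1 = -7/10;  a_1 = 7;  x_2 = (x_1 − 7)/11 = -7/10
  x_2 = -7/10;  a_2 = 7;  x_3 = (x_2 − 7)/11 = -7/10
  x_3 = -7/10;  a_3 = 7;  x_4 = (x_3 − 7)/11 = -7/10
Digits: (8, 7, 7, 7).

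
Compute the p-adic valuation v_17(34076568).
v_17(34076568) = 5

v_17(n) is the largest exponent k such that 17^k divides n. Factor out: 34076568 = 17^5 · 24. (Sign doesn't affect v_p.) So v_17(34076568) = 5.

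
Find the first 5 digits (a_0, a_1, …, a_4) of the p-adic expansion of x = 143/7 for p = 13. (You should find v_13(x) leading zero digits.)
(a_0, …, a_4) = (0, 9, 5, 7, 5)

v_13(143/7) = 1, so a_0 = ... = a_0 = 0. Factor out: x = 13^1 · u with u = 11/7 a unit in ℤ_13. Expand u iteratively via a_{v+i} = u_i mod 13, u_{i+1} = (u_i − a_{v+i})/13:
  u_0 = 11/7;  a_1 = 9;  u_1 = (u_0 − 9)/13 = -4/7
  u_1 = -4/7;  a_2 = 5;  u_2 = (u_1 − 5)/13 = -3/7
  u_2 = -3/7;  a_3 = 7;  u_3 = (u_2 − 7)/13 = -4/7
  u_3 = -4/7;  a_4 = 5;  u_4 = (u_3 − 5)/13 = -3/7
Digits: (0, 9, 5, 7, 5).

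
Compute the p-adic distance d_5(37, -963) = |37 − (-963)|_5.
d_5(37, -963) = 1/125

Step 1 — x − y = 37 − (-963) = 1000. Step 2 — v_5(1000) = 3 (factor: 1000 = (5^3 · 8); the sign does not affect v_p). Step 3 — |x − y|_5 = 5^{-3} = 1/125.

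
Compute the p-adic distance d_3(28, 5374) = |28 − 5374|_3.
d_3(28, 5374) = 1/243

Step 1 — x − y = 28 − 5374 = -5346. Step 2 — v_3(-5346) = 5 (factor: -5346 = −(3^5 · 22); the sign does not affect v_p). Step 3 — |x − y|_3 = 3^{-5} = 1/243.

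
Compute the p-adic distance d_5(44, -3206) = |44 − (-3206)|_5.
d_5(44, -3206) = 1/125

Step 1 — x − y = 44 − (-3206) = 3250. Step 2 — v_5(3250) = 3 (factor: 3250 = (5^3 · 26); the sign does not affect v_p). Step 3 — |x − y|_5 = 5^{-3} = 1/125.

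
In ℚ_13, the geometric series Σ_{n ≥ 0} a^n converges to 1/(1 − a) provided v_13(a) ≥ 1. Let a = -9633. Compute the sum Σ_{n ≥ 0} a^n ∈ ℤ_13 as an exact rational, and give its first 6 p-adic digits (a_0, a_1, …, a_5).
Σ a^n = 1/(1 − a) = 1/9634;  first 6 digits = (1, 0, 8, 8, 11, 2)

v_13(a) = 2 ≥ 1, so the series converges in ℤ_13 to 1/(1 − a) = 1/(1 − (-9633)) = 1/9634. Expand this rational in ℤ_13: compute digits iteratively via d_i = x_i mod 13, x_{i+1} = (x_i − d_i)/13. The first 6 digits are (1, 0, 8, 8, 11, 2).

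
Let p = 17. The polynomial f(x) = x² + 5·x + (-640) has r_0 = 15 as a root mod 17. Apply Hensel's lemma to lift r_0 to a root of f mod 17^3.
r_2 = 933 (mod 4913)

Hensel: r_{i+1} = r_i − f(r_i)·(f′(r_i))^{-1} mod 17^{i+2}, f′(x) = 2x + 5. Iterate:
  r_0 = 15 (mod 17)
  r_1 = 66 (mod 289)
  r_2 = 933 (mod 4913)
Final: r = 933 satisfies f(r) ≡ 0 mod 17^3.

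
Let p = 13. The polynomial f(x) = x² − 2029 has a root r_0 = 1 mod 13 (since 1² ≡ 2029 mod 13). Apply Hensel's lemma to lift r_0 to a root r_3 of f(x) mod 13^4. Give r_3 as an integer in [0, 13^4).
r_3 = 1015 (mod 28561)

Hensel's recurrence: r_{i+1} = r_i − f(r_i)·(f′(r_i))^{-1} mod 13^{i+2}, with f′(x) = 2x. Iterate:
  r_0 = 1 (mod 13)
  r_1 = 1 (mod 169)
  r_2 = 1015 (mod 2197)
  r_3 = 1015 (mod 28561)
Final: r_3 = 1015, and one checks f(r_3) ≡ 0 mod 13^4.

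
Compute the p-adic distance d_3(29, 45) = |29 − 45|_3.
d_3(29, 45) = 1

Step 1 — x − y = 29 − 45 = -16. Step 2 — v_3(-16) = 0 (factor: -16 = −(3^0 · 16); the sign does not affect v_p). Step 3 — |x − y|_3 = 3^{0} = 1.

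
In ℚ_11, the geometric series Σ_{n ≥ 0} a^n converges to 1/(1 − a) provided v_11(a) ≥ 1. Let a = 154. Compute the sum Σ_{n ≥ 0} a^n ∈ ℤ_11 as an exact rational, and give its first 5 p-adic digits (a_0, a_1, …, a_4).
Σ a^n = 1/(1 − a) = -1/153;  first 5 digits = (1, 3, 10, 0, 2)

v_11(a) = 1 ≥ 1, so the series converges in ℤ_11 to 1/(1 − a) = 1/(1 − 154) = -1/153. Expand this rational in ℤ_11: compute digits iteratively via d_i = x_i mod 11, x_{i+1} = (x_i − d_i)/11. The first 5 digits are (1, 3, 10, 0, 2).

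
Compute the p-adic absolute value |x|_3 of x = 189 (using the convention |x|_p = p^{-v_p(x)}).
|189|_3 = 1/27

Step 1 — compute v_3(x) by factoring powers of 3 out of the numerator and denominator: v_3(189) = 3. Step 2 — apply |x|_p = p^{-v_p(x)} = 3^{-3} = 1/27.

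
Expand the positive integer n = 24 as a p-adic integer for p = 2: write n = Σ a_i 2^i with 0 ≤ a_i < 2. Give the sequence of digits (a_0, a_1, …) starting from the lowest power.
(a_0, a_1, …) = (0, 0, 0, 1, 1)

Repeated division by 2 gives the digits low-to-high: 24 = 1·2^3 + 1·2^4. Digit sequence: (0, 0, 0, 1, 1).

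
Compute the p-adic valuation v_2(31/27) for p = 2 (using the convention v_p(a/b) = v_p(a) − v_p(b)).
v_2(31/27) = 0

Factor powers of 2 from the numerator and denominator of the reduced fraction: 31 = 2^0 · 31 and 27 = 2^0 · 27. Apply v_p(a/b) = v_p(a) − v_p(b): v_2(31/27) = 0 − 0 = 0.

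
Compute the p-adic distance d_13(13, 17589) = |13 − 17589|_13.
d_13(13, 17589) = 1/2197

Step 1 — x − y = 13 − 17589 = -17576. Step 2 — v_13(-17576) = 3 (factor: -17576 = −(13^3 · 8); the sign does not affect v_p). Step 3 — |x − y|_13 = 13^{-3} = 1/2197.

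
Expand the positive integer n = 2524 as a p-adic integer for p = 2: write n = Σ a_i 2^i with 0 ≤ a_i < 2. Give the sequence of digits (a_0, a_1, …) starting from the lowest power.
(a_0, a_1, …) = (0, 0, 1, 1, 1, 0, 1, 1, 1, 0, 0, 1)

Repeated division by 2 gives the digits low-to-high: 2524 = 1·2^2 + 1·2^3 + 1·2^4 + 1·2^6 + 1·2^7 + 1·2^8 + 1·2^11. Digit sequence: (0, 0, 1, 1, 1, 0, 1, 1, 1, 0, 0, 1).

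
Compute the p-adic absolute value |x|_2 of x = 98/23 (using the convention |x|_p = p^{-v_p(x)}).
|98/23|_2 = 1/2

Step 1 — compute v_2(x) by factoring powers of 2 out of the numerator and denominator: v_2(98/23) = 1. Step 2 — apply |x|_p = p^{-v_p(x)} = 2^{-1} = 1/2.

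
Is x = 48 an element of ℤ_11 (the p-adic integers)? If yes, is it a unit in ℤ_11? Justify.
x ∈ ℤ_11^× (unit); v_11(x) = 0

ℤ_11 = {x ∈ ℚ_11 : v_11(x) ≥ 0} and ℤ_11^× = {x ∈ ℤ_11 : v_11(x) = 0}. Here v_11(48) = v_11(num) − v_11(den) = 0; compare against these criteria.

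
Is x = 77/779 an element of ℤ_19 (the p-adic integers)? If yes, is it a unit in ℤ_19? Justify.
x ∉ ℤ_19 (v_19(x) = -1 < 0)

ℤ_19 = {x ∈ ℚ_19 : v_19(x) ≥ 0} and ℤ_19^× = {x ∈ ℤ_19 : v_19(x) = 0}. Here v_19(77/779) = v_19(num) − v_19(den) = -1; compare against these criteria.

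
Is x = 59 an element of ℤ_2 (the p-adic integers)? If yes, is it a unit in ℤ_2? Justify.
x ∈ ℤ_2^× (unit); v_2(x) = 0

ℤ_2 = {x ∈ ℚ_2 : v_2(x) ≥ 0} and ℤ_2^× = {x ∈ ℤ_2 : v_2(x) = 0}. Here v_2(59) = v_2(num) − v_2(den) = 0; compare against these criteria.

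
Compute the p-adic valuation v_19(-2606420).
v_19(-2606420) = 4

v_19(n) is the largest exponent k such that 19^k divides n. Factor out: -2606420 = -19^4 · 20. (Sign doesn't affect v_p.) So v_19(-2606420) = 4.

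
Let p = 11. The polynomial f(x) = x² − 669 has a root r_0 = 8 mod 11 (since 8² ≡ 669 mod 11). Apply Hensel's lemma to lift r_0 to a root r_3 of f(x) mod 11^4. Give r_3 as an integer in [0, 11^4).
r_3 = 2791 (mod 14641)

Hensel's recurrence: r_{i+1} = r_i − f(r_i)·(f′(r_i))^{-1} mod 11^{i+2}, with f′(x) = 2x. Iterate:
  r_0 = 8 (mod 11)
  r_1 = 8 (mod 121)
  r_2 = 129 (mod 1331)
  r_3 = 2791 (mod 14641)
Final: r_3 = 2791, and one checks f(r_3) ≡ 0 mod 11^4.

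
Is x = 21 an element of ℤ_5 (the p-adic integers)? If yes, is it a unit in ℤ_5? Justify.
x ∈ ℤ_5^× (unit); v_5(x) = 0

ℤ_5 = {x ∈ ℚ_5 : v_5(x) ≥ 0} and ℤ_5^× = {x ∈ ℤ_5 : v_5(x) = 0}. Here v_5(21) = v_5(num) − v_5(den) = 0; compare against these criteria.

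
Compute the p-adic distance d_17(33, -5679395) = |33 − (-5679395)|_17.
d_17(33, -5679395) = 1/1419857

Step 1 — x − y = 33 − (-5679395) = 5679428. Step 2 — v_17(5679428) = 5 (factor: 5679428 = (17^5 · 4); the sign does not affect v_p). Step 3 — |x − y|_17 = 17^{-5} = 1/1419857.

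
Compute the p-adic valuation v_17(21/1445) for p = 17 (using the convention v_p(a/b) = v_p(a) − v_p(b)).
v_17(21/1445) = -2

Factor powers of 17 from the numerator and denominator of the reduced fraction: 21 = 17^0 · 21 and 1445 = 17^2 · 5. Apply v_p(a/b) = v_p(a) − v_p(b): v_17(21/1445) = 0 − 2 = -2.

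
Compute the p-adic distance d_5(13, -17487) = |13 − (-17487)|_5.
d_5(13, -17487) = 1/625

Step 1 — x − y = 13 − (-17487) = 17500. Step 2 — v_5(17500) = 4 (factor: 17500 = (5^4 · 28); the sign does not affect v_p). Step 3 — |x − y|_5 = 5^{-4} = 1/625.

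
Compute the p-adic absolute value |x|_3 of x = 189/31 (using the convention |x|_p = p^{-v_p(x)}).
|189/31|_3 = 1/27

Step 1 — compute v_3(x) by factoring powers of 3 out of the numerator and denominator: v_3(189/31) = 3. Step 2 — apply |x|_p = p^{-v_p(x)} = 3^{-3} = 1/27.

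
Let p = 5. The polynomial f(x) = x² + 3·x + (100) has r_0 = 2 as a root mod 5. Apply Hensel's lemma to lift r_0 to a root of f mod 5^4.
r_3 = 447 (mod 625)

Hensel: r_{i+1} = r_i − f(r_i)·(f′(r_i))^{-1} mod 5^{i+2}, f′(x) = 2x + 3. Iterate:
  r_0 = 2 (mod 5)
  r_1 = 22 (mod 25)
  r_2 = 72 (mod 125)
  r_3 = 447 (mod 625)
Final: r = 447 satisfies f(r) ≡ 0 mod 5^4.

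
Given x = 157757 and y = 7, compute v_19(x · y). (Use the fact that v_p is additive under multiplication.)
v_19(1104299) = 3

v_p(x) = 3 (factor: 157757 = 19^3 · 23); v_p(y) = 0 (factor: 7 = 19^0 · 7). Additivity: v_p(xy) = v_p(x) + v_p(y) = 3 + 0 = 3. (Direct check: xy = 1104299 = 19^3 · (161).)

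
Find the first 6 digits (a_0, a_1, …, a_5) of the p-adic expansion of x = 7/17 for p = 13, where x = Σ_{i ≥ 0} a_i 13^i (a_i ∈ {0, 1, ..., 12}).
(a_0, …, a_5) = (5, 5, 8, 7, 4, 5)

v_13(7/17) = 0 (numerator and denominator both coprime to 13), so x ∈ ℤ_13^×. Compute digits iteratively via a_i = x_i mod 13, x_{i+1} = (x_i − a_i)/13, with x_0 = x:
  x_0 = 7/17;  a_0 = 5;  x_1 = (x_0 − 5)/13 = -6/17
  x_1 = -6/17;  a_1 = 5;  x_2 = (x_1 − 5)/13 = -7/17
  x_2 = -7/17;  a_2 = 8;  x_3 = (x_2 − 8)/13 = -11/17
  x_3 = -11/17;  a_3 = 7;  x_4 = (x_3 − 7)/13 = -10/17
  x_4 = -10/17;  a_4 = 4;  x_5 = (x_4 − 4)/13 = -6/17
  x_5 = -6/17;  a_5 = 5;  x_6 = (x_5 − 5)/13 = -7/17
Digits: (5, 5, 8, 7, 4, 5).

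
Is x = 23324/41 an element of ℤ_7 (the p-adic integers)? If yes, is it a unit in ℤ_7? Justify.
x ∈ ℤ_7 but not a unit; v_7(x) = 3 > 0

ℤ_7 = {x ∈ ℚ_7 : v_7(x) ≥ 0} and ℤ_7^× = {x ∈ ℤ_7 : v_7(x) = 0}. Here v_7(23324/41) = v_7(num) − v_7(den) = 3; compare against these criteria.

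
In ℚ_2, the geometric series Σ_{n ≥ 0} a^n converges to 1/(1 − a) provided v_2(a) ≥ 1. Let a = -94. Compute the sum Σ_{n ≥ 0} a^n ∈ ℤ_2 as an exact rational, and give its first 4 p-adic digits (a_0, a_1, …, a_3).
Σ a^n = 1/(1 − a) = 1/95;  first 4 digits = (1, 1, 1, 1)

v_2(a) = 1 ≥ 1, so the series converges in ℤ_2 to 1/(1 − a) = 1/(1 − (-94)) = 1/95. Expand this rational in ℤ_2: compute digits iteratively via d_i = x_i mod 2, x_{i+1} = (x_i − d_i)/2. The first 4 digits are (1, 1, 1, 1).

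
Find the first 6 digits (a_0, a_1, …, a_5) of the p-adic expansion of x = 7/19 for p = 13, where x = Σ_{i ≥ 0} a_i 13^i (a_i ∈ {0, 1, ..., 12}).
(a_0, …, a_5) = (12, 8, 0, 2, 6, 5)

v_13(7/19) = 0 (numerator and denominator both coprime to 13), so x ∈ ℤ_13^×. Compute digits iteratively via a_i = x_i mod 13, x_{i+1} = (x_i − a_i)/13, with x_0 = x:
  x_0 = 7/19;  a_0 = 12;  x_1 = (x_0 − 12)/13 = -17/19
  x_1 = -17/19;  a_1 = 8;  x_2 = (x_1 − 8)/13 = -13/19
  x_2 = -13/19;  a_2 = 0;  x_3 = (x_2 − 0)/13 = -1/19
  x_3 = -1/19;  a_3 = 2;  x_4 = (x_3 − 2)/13 = -3/19
  x_4 = -3/19;  a_4 = 6;  x_5 = (x_4 − 6)/13 = -9/19
  x_5 = -9/19;  a_5 = 5;  x_6 = (x_5 − 5)/13 = -8/19
Digits: (12, 8, 0, 2, 6, 5).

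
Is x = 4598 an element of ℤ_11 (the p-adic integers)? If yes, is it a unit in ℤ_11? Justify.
x ∈ ℤ_11 but not a unit; v_11(x) = 2 > 0

ℤ_11 = {x ∈ ℚ_11 : v_11(x) ≥ 0} and ℤ_11^× = {x ∈ ℤ_11 : v_11(x) = 0}. Here v_11(4598) = v_11(num) − v_11(den) = 2; compare against these criteria.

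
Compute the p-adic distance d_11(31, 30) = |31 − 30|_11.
d_11(31, 30) = 1

Step 1 — x − y = 31 − 30 = 1. Step 2 — v_11(1) = 0 (factor: 1 = (11^0 · 1); the sign does not affect v_p). Step 3 — |x − y|_11 = 11^{0} = 1.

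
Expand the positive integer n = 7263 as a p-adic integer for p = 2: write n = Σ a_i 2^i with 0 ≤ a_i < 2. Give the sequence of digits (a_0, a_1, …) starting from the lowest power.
(a_0, a_1, …) = (1, 1, 1, 1, 1, 0, 1, 0, 0, 0, 1, 1, 1)

Repeated division by 2 gives the digits low-to-high: 7263 = 1 + 1·2^1 + 1·2^2 + 1·2^3 + 1·2^4 + 1·2^6 + 1·2^10 + 1·2^11 + 1·2^12. Digit sequence: (1, 1, 1, 1, 1, 0, 1, 0, 0, 0, 1, 1, 1).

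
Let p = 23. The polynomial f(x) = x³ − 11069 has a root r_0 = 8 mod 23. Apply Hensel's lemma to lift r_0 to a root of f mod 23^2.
r_1 = 468 (mod 529)

Hensel: r_{i+1} = r_i − f(r_i)/f′(r_i) mod 23^{i+2}, where f′(x) = 3x². Iterate:
  r_0 = 8 (mod 23)
  r_1 = 468 (mod 529)
Final: r = 468 with f(r) ≡ 0 mod 23^2.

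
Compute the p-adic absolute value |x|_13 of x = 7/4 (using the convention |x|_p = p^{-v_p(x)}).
|7/4|_13 = 1

Step 1 — compute v_13(x) by factoring powers of 13 out of the numerator and denominator: v_13(7/4) = 0. Step 2 — apply |x|_p = p^{-v_p(x)} = 13^{0} = 1.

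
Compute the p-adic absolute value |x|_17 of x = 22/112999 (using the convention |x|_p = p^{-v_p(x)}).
|22/112999|_17 = 4913

Step 1 — compute v_17(x) by factoring powers of 17 out of the numerator and denominator: v_17(22/112999) = -3. Step 2 — apply |x|_p = p^{-v_p(x)} = 17^{3} = 4913.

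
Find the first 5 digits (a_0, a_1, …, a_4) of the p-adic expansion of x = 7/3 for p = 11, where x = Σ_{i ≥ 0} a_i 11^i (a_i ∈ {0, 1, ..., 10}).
(a_0, …, a_4) = (6, 7, 3, 7, 3)

v_11(7/3) = 0 (numerator and denominator both coprime to 11), so x ∈ ℤ_11^×. Compute digits iteratively via a_i = x_i mod 11, x_{i+1} = (x_i − a_i)/11, with x_0 = x:
  x_0 = 7/3;  a_0 = 6;  x_1 = (x_0 − 6)/11 = -1/3
  x_1 = -1/3;  a_1 = 7;  x_2 = (x_1 − 7)/11 = -2/3
  x_2 = -2/3;  a_2 = 3;  x_3 = (x_2 − 3)/11 = -1/3
  x_3 = -1/3;  a_3 = 7;  x_4 = (x_3 − 7)/11 = -2/3
  x_4 = -2/3;  a_4 = 3;  x_5 = (x_4 − 3)/11 = -1/3
Digits: (6, 7, 3, 7, 3).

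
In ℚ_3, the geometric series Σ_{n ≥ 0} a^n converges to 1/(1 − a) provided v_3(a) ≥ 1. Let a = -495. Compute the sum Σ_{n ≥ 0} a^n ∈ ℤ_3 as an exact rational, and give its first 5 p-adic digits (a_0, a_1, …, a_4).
Σ a^n = 1/(1 − a) = 1/496;  first 5 digits = (1, 0, 2, 2, 0)

v_3(a) = 2 ≥ 1, so the series converges in ℤ_3 to 1/(1 − a) = 1/(1 − (-495)) = 1/496. Expand this rational in ℤ_3: compute digits iteratively via d_i = x_i mod 3, x_{i+1} = (x_i − d_i)/3. The first 5 digits are (1, 0, 2, 2, 0).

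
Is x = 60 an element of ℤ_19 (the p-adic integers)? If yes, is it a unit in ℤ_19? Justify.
x ∈ ℤ_19^× (unit); v_19(x) = 0

ℤ_19 = {x ∈ ℚ_19 : v_19(x) ≥ 0} and ℤ_19^× = {x ∈ ℤ_19 : v_19(x) = 0}. Here v_19(60) = v_19(num) − v_19(den) = 0; compare against these criteria.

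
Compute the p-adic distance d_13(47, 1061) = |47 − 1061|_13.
d_13(47, 1061) = 1/169

Step 1 — x − y = 47 − 1061 = -1014. Step 2 — v_13(-1014) = 2 (factor: -1014 = −(13^2 · 6); the sign does not affect v_p). Step 3 — |x − y|_13 = 13^{-2} = 1/169.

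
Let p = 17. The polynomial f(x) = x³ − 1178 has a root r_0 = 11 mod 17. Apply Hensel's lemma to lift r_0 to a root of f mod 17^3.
r_2 = 997 (mod 4913)

Hensel: r_{i+1} = r_i − f(r_i)/f′(r_i) mod 17^{i+2}, where f′(x) = 3x². Iterate:
  r_0 = 11 (mod 17)
  r_1 = 130 (mod 289)
  r_2 = 997 (mod 4913)
Final: r = 997 with f(r) ≡ 0 mod 17^3.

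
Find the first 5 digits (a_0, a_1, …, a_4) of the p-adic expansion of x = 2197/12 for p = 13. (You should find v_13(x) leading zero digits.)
(a_0, …, a_4) = (0, 0, 0, 12, 11)

v_13(2197/12) = 3, so a_0 = ... = a_2 = 0. Factor out: x = 13^3 · u with u = 1/12 a unit in ℤ_13. Expand u iteratively via a_{v+i} = u_i mod 13, u_{i+1} = (u_i − a_{v+i})/13:
  u_0 = 1/12;  a_3 = 12;  u_1 = (u_0 − 12)/13 = -11/12
  u_1 = -11/12;  a_4 = 11;  u_2 = (u_1 − 11)/13 = -11/12
Digits: (0, 0, 0, 12, 11).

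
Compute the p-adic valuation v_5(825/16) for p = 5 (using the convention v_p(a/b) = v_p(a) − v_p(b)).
v_5(825/16) = 2

Factor powers of 5 from the numerator and denominator of the reduced fraction: 825 = 5^2 · 33 and 16 = 5^0 · 16. Apply v_p(a/b) = v_p(a) − v_p(b): v_5(825/16) = 2 − 0 = 2.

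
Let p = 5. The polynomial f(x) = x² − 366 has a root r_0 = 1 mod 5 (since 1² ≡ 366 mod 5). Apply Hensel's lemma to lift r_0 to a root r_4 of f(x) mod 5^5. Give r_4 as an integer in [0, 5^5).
r_4 = 1046 (mod 3125)

Hensel's recurrence: r_{i+1} = r_i − f(r_i)·(f′(r_i))^{-1} mod 5^{i+2}, with f′(x) = 2x. Iterate:
  r_0 = 1 (mod 5)
  r_1 = 21 (mod 25)
  r_2 = 46 (mod 125)
  r_3 = 421 (mod 625)
  r_4 = 1046 (mod 3125)
Final: r_4 = 1046, and one checks f(r_4) ≡ 0 mod 5^5.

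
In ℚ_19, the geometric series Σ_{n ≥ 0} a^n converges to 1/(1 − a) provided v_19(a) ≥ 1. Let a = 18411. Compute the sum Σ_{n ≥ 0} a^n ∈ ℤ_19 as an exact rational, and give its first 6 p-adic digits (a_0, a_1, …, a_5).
Σ a^n = 1/(1 − a) = -1/18410;  first 6 digits = (1, 0, 13, 2, 17, 3)

v_19(a) = 2 ≥ 1, so the series converges in ℤ_19 to 1/(1 − a) = 1/(1 − 18411) = -1/18410. Expand this rational in ℤ_19: compute digits iteratively via d_i = x_i mod 19, x_{i+1} = (x_i − d_i)/19. The first 6 digits are (1, 0, 13, 2, 17, 3).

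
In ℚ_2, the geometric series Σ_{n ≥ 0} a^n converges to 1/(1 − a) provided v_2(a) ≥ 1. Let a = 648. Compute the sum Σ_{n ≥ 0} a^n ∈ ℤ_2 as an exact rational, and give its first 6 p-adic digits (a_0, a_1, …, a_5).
Σ a^n = 1/(1 − a) = -1/647;  first 6 digits = (1, 0, 0, 1, 0, 0)

v_2(a) = 3 ≥ 1, so the series converges in ℤ_2 to 1/(1 − a) = 1/(1 − 648) = -1/647. Expand this rational in ℤ_2: compute digits iteratively via d_i = x_i mod 2, x_{i+1} = (x_i − d_i)/2. The first 6 digits are (1, 0, 0, 1, 0, 0).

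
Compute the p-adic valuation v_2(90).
v_2(90) = 1

v_2(n) is the largest exponent k such that 2^k divides n. Factor out: 90 = 2^1 · 45. (Sign doesn't affect v_p.) So v_2(90) = 1.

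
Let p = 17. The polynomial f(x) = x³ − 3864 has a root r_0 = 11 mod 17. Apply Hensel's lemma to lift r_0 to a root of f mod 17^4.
r_3 = 30152 (mod 83521)

Hensel: r_{i+1} = r_i − f(r_i)/f′(r_i) mod 17^{i+2}, where f′(x) = 3x². Iterate:
  r_0 = 11 (mod 17)
  r_1 = 96 (mod 289)
  r_2 = 674 (mod 4913)
  r_3 = 30152 (mod 83521)
Final: r = 30152 with f(r) ≡ 0 mod 17^4.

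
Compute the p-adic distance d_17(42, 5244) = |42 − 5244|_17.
d_17(42, 5244) = 1/289

Step 1 — x − y = 42 − 5244 = -5202. Step 2 — v_17(-5202) = 2 (factor: -5202 = −(17^2 · 18); the sign does not affect v_p). Step 3 — |x − y|_17 = 17^{-2} = 1/289.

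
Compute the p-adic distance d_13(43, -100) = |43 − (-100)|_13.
d_13(43, -100) = 1/13

Step 1 — x − y = 43 − (-100) = 143. Step 2 — v_13(143) = 1 (factor: 143 = (13^1 · 11); the sign does not affect v_p). Step 3 — |x − y|_13 = 13^{-1} = 1/13.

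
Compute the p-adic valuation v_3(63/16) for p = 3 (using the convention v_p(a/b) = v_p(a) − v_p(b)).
v_3(63/16) = 2

Factor powers of 3 from the numerator and denominator of the reduced fraction: 63 = 3^2 · 7 and 16 = 3^0 · 16. Apply v_p(a/b) = v_p(a) − v_p(b): v_3(63/16) = 2 − 0 = 2.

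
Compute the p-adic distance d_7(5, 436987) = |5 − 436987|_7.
d_7(5, 436987) = 1/16807

Step 1 — x − y = 5 − 436987 = -436982. Step 2 — v_7(-436982) = 5 (factor: -436982 = −(7^5 · 26); the sign does not affect v_p). Step 3 — |x − y|_7 = 7^{-5} = 1/16807.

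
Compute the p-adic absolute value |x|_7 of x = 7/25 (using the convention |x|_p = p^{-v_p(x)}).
|7/25|_7 = 1/7

Step 1 — compute v_7(x) by factoring powers of 7 out of the numerator and denominator: v_7(7/25) = 1. Step 2 — apply |x|_p = p^{-v_p(x)} = 7^{-1} = 1/7.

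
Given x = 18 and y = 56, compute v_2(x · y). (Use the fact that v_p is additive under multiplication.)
v_2(1008) = 4

v_p(x) = 1 (factor: 18 = 2^1 · 9); v_p(y) = 3 (factor: 56 = 2^3 · 7). Additivity: v_p(xy) = v_p(x) + v_p(y) = 1 + 3 = 4. (Direct check: xy = 1008 = 2^4 · (63).)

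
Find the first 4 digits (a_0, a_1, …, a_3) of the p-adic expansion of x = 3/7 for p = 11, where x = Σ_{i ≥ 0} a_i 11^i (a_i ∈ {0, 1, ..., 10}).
(a_0, …, a_3) = (2, 3, 6, 1)

v_11(3/7) = 0 (numerator and denominator both coprime to 11), so x ∈ ℤ_11^×. Compute digits iteratively via a_i = x_i mod 11, x_{i+1} = (x_i − a_i)/11, with x_0 = x:
  x_0 = 3/7;  a_0 = 2;  x_1 = (x_0 − 2)/11 = -1/7
  x_1 = -1/7;  a_1 = 3;  x_2 = (x_1 − 3)/11 = -2/7
  x_2 = -2/7;  a_2 = 6;  x_3 = (x_2 − 6)/11 = -4/7
  x_3 = -4/7;  a_3 = 1;  x_4 = (x_3 − 1)/11 = -1/7
Digits: (2, 3, 6, 1).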